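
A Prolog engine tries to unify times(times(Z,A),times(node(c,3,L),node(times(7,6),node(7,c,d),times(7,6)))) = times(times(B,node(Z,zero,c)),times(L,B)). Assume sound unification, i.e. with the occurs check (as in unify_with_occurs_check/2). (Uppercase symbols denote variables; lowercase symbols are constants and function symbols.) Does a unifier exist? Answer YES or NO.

NO

Decompose times/2: times(Z,A) = times(B,node(Z,zero,c)),  times(node(c,3,L),node(times(7,6),node(7,c,d),times(7,6))) = times(L,B).
Decompose times/2: Z = B,  A = node(Z,zero,c).
Bind Z := B; substituting into the one remaining equation that mentions Z gives: A = node(B,zero,c).
Bind A := node(B,zero,c); no other remaining equation mentions A.
Decompose times/2: node(c,3,L) = L,  node(times(7,6),node(7,c,d),times(7,6)) = B.
Occurs check fails: L occurs in node(c,3,L); the equation L = node(c,3,L) has no finite solution.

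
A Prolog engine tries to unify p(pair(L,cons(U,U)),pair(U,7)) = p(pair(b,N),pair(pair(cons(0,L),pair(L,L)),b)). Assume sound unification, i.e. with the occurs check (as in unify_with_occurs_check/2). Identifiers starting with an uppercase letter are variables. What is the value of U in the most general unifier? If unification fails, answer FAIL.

FAIL

Decompose p/2: pair(L,cons(U,U)) = pair(b,N),  pair(U,7) = pair(pair(cons(0,L),pair(L,L)),b).
Decompose pair/2: L = b,  cons(U,U) = N.
Bind L := b; substituting into the one remaining equation that mentions L gives: pair(U,7) = pair(pair(cons(0,b),pair(b,b)),b).
Bind N := cons(U,U); no other remaining equation mentions N.
Decompose pair/2: U = pair(cons(0,b),pair(b,b)),  7 = b.
Bind U := pair(cons(0,b),pair(b,b)); no other remaining equation mentions U. Substituting into the earlier binding gives N := cons(pair(cons(0,b),pair(b,b)),pair(cons(0,b),pair(b,b))).
Clash: constants 7 and b differ; no unifier exists.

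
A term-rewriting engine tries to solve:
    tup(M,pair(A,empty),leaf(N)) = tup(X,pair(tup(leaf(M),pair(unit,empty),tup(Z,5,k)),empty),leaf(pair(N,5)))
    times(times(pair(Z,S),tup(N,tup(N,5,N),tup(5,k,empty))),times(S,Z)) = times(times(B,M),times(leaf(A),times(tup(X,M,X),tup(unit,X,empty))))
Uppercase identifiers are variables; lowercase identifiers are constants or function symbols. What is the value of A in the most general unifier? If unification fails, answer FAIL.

FAIL

Decompose tup/3: M = X,  pair(A,empty) = pair(tup(leaf(M),pair(unit,empty),tup(Z,5,k)),empty),  leaf(N) = leaf(pair(N,5)).
Bind M := X; substituting into the 2 remaining equations that mention M gives: pair(A,empty) = pair(tup(leaf(X),pair(unit,empty),tup(Z,5,k)),empty),  times(times(pair(Z,S),tup(N,tup(N,5,N),tup(5,k,empty))),times(S,Z)) = times(times(B,X),times(leaf(A),times(tup(X,X,X),tup(unit,X,empty)))).
Decompose pair/2: A = tup(leaf(X),pair(unit,empty),tup(Z,5,k)),  empty = empty.
Bind A := tup(leaf(X),pair(unit,empty),tup(Z,5,k)); substituting into the one remaining equation that mentions A gives: times(times(pair(Z,S),tup(N,tup(N,5,N),tup(5,k,empty))),times(S,Z)) = times(times(B,X),times(leaf(tup(leaf(X),pair(unit,empty),tup(Z,5,k))),times(tup(X,X,X),tup(unit,X,empty)))).
Delete trivial equation empty = empty.
Decompose leaf/1: N = pair(N,5).
Occurs check fails: N occurs in pair(N,5); the equation N = pair(N,5) has no finite solution.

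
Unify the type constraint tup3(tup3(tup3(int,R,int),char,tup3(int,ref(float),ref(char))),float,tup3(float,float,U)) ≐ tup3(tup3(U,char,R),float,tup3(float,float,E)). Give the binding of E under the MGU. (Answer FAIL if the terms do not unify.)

tup3(int,tup3(int,ref(float),ref(char)),int)

Decompose tup3/3: tup3(tup3(int,R,int),char,tup3(int,ref(float),ref(char))) ≐ tup3(U,char,R),  float ≐ float,  tup3(float,float,U) ≐ tup3(float,float,E).
Decompose tup3/3: tup3(int,R,int) ≐ U,  char ≐ char,  tup3(int,ref(float),ref(char)) ≐ R.
Bind U := tup3(int,R,int); substituting into the one remaining equation that mentions U gives: tup3(float,float,tup3(int,R,int)) ≐ tup3(float,float,E).
Delete trivial equation char ≐ char.
Bind R := tup3(int,ref(float),ref(char)); substituting into the one remaining equation that mentions R gives: tup3(float,float,tup3(int,tup3(int,ref(float),ref(char)),int)) ≐ tup3(float,float,E). Substituting into the earlier binding gives U := tup3(int,tup3(int,ref(float),ref(char)),int).
Delete trivial equation float ≐ float.
Decompose tup3/3: float ≐ float,  float ≐ float,  tup3(int,tup3(int,ref(float),ref(char)),int) ≐ E.
Delete trivial equation float ≐ float.
Delete trivial equation float ≐ float.
Bind E := tup3(int,tup3(int,ref(float),ref(char)),int).
MGU = { U -> tup3(int,tup3(int,ref(float),ref(char)),int), R -> tup3(int,ref(float),ref(char)), E -> tup3(int,tup3(int,ref(float),ref(char)),int) }, so E -> tup3(int,tup3(int,ref(float),ref(char)),int).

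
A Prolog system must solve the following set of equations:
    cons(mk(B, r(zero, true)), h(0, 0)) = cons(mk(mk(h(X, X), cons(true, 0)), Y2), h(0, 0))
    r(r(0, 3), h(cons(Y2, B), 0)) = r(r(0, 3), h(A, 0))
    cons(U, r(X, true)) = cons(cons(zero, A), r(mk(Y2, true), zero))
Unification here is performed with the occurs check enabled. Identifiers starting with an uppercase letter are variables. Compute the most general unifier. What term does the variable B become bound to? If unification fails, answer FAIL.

FAIL

Decompose cons/2: mk(B, r(zero, true)) = mk(mk(h(X, X), cons(true, 0)), Y2),  h(0, 0) = h(0, 0).
Decompose mk/2: B = mk(h(X, X), cons(true, 0)),  r(zero, true) = Y2.
Bind B := mk(h(X, X), cons(true, 0)); substituting into the one remaining equation that mentions B gives: r(r(0, 3), h(cons(Y2, mk(h(X, X), cons(true, 0))), 0)) = r(r(0, 3), h(A, 0)).
Bind Y2 := r(zero, true); substituting into the 2 remaining equations that mention Y2 gives: r(r(0, 3), h(cons(r(zero, true), mk(h(X, X), cons(true, 0))), 0)) = r(r(0, 3), h(A, 0)),  cons(U, r(X, true)) = cons(cons(zero, A), r(mk(r(zero, true), true), zero)).
Delete trivial equation h(0, 0) = h(0, 0).
Decompose r/2: r(0, 3) = r(0, 3),  h(cons(r(zero, true), mk(h(X, X), cons(true, 0))), 0) = h(A, 0).
Delete trivial equation r(0, 3) = r(0, 3).
Decompose h/2: cons(r(zero, true), mk(h(X, X), cons(true, 0))) = A,  0 = 0.
Bind A := cons(r(zero, true), mk(h(X, X), cons(true, 0))); substituting into the one remaining equation that mentions A gives: cons(U, r(X, true)) = cons(cons(zero, cons(r(zero, true), mk(h(X, X), cons(true, 0)))), r(mk(r(zero, true), true), zero)).
Delete trivial equation 0 = 0.
Decompose cons/2: U = cons(zero, cons(r(zero, true), mk(h(X, X), cons(true, 0)))),  r(X, true) = r(mk(r(zero, true), true), zero).
Bind U := cons(zero, cons(r(zero, true), mk(h(X, X), cons(true, 0)))); no other remaining equation mentions U.
Decompose r/2: X = mk(r(zero, true), true),  true = zero.
Bind X := mk(r(zero, true), true); no other remaining equation mentions X. Substituting into the earlier bindings gives B := mk(h(mk(r(zero, true), true), mk(r(zero, true), true)), cons(true, 0)), A := cons(r(zero, true), mk(h(mk(r(zero, true), true), mk(r(zero, true), true)), cons(true, 0))), U := cons(zero, cons(r(zero, true), mk(h(mk(r(zero, true), true), mk(r(zero, true), true)), cons(true, 0)))).
Clash: constants true and zero differ; no unifier exists.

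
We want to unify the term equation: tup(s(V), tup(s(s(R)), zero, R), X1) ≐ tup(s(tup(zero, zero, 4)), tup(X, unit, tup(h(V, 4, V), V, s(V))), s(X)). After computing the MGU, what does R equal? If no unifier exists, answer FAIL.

FAIL

Decompose tup/3: s(V) ≐ s(tup(zero, zero, 4)),  tup(s(s(R)), zero, R) ≐ tup(X, unit, tup(h(V, 4, V), V, s(V))),  X1 ≐ s(X).
Decompose s/1: V ≐ tup(zero, zero, 4).
Bind V := tup(zero, zero, 4); substituting into the one remaining equation that mentions V gives: tup(s(s(R)), zero, R) ≐ tup(X, unit, tup(h(tup(zero, zero, 4), 4, tup(zero, zero, 4)), tup(zero, zero, 4), s(tup(zero, zero, 4)))).
Decompose tup/3: s(s(R)) ≐ X,  zero ≐ unit,  R ≐ tup(h(tup(zero, zero, 4), 4, tup(zero, zero, 4)), tup(zero, zero, 4), s(tup(zero, zero, 4))).
Bind X := s(s(R)); substituting into the one remaining equation that mentions X gives: X1 ≐ s(s(s(R))).
Clash: constants zero and unit differ; no unifier exists.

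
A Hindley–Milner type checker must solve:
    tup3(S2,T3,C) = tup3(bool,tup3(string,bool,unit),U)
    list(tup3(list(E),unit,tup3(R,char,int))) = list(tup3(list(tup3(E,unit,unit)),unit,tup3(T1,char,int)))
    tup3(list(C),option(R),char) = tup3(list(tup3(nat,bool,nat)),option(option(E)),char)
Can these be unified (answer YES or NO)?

Decompose tup3/3: S2 = bool,  T3 = tup3(string,bool,unit),  C = U.
Bind S2 := bool; no other remaining equation mentions S2.
Bind T3 := tup3(string,bool,unit); no other remaining equation mentions T3.
Bind C := U; substituting into the one remaining equation that mentions C gives: tup3(list(U),option(R),char) = tup3(list(tup3(nat,bool,nat)),option(option(E)),char).
Decompose list/1: tup3(list(E),unit,tup3(R,char,int)) = tup3(list(tup3(E,unit,unit)),unit,tup3(T1,char,int)).
Decompose tup3/3: list(E) = list(tup3(E,unit,unit)),  unit = unit,  tup3(R,char,int) = tup3(T1,char,int).
Decompose list/1: E = tup3(E,unit,unit).
Occurs check fails: E occurs in tup3(E,unit,unit); the equation E = tup3(E,unit,unit) has no finite solution.

NO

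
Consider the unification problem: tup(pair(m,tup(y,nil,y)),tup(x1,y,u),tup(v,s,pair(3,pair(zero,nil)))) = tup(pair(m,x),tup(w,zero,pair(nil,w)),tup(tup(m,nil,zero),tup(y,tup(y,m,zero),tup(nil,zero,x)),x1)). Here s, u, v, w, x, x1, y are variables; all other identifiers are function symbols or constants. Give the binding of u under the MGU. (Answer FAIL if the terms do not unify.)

Decompose tup/3: pair(m,tup(y,nil,y)) = pair(m,x),  tup(x1,y,u) = tup(w,zero,pair(nil,w)),  tup(v,s,pair(3,pair(zero,nil))) = tup(tup(m,nil,zero),tup(y,tup(y,m,zero),tup(nil,zero,x)),x1).
Decompose pair/2: m = m,  tup(y,nil,y) = x.
Delete trivial equation m = m.
Bind x := tup(y,nil,y); substituting into the one remaining equation that mentions x gives: tup(v,s,pair(3,pair(zero,nil))) = tup(tup(m,nil,zero),tup(y,tup(y,m,zero),tup(nil,zero,tup(y,nil,y))),x1).
Decompose tup/3: x1 = w,  y = zero,  u = pair(nil,w).
Bind x1 := w; substituting into the one remaining equation that mentions x1 gives: tup(v,s,pair(3,pair(zero,nil))) = tup(tup(m,nil,zero),tup(y,tup(y,m,zero),tup(nil,zero,tup(y,nil,y))),w).
Bind y := zero; substituting into the one remaining equation that mentions y gives: tup(v,s,pair(3,pair(zero,nil))) = tup(tup(m,nil,zero),tup(zero,tup(zero,m,zero),tup(nil,zero,tup(zero,nil,zero))),w). Substituting into the earlier binding gives x := tup(zero,nil,zero).
Bind u := pair(nil,w); no other remaining equation mentions u.
Decompose tup/3: v = tup(m,nil,zero),  s = tup(zero,tup(zero,m,zero),tup(nil,zero,tup(zero,nil,zero))),  pair(3,pair(zero,nil)) = w.
Bind v := tup(m,nil,zero); no other remaining equation mentions v.
Bind s := tup(zero,tup(zero,m,zero),tup(nil,zero,tup(zero,nil,zero))); no other remaining equation mentions s.
Bind w := pair(3,pair(zero,nil)). Substituting into the earlier bindings gives x1 := pair(3,pair(zero,nil)), u := pair(nil,pair(3,pair(zero,nil))).
MGU = { x ↦ tup(zero,nil,zero), x1 ↦ pair(3,pair(zero,nil)), y ↦ zero, u ↦ pair(nil,pair(3,pair(zero,nil))), v ↦ tup(m,nil,zero), s ↦ tup(zero,tup(zero,m,zero),tup(nil,zero,tup(zero,nil,zero))), w ↦ pair(3,pair(zero,nil)) }, so u ↦ pair(nil,pair(3,pair(zero,nil))).

pair(nil,pair(3,pair(zero,nil)))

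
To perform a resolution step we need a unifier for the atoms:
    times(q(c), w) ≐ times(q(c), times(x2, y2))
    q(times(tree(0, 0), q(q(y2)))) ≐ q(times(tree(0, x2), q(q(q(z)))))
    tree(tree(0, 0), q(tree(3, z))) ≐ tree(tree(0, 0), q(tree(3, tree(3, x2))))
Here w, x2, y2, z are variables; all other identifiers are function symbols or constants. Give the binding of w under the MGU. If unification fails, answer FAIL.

Decompose times/2: q(c) ≐ q(c),  w ≐ times(x2, y2).
Delete trivial equation q(c) ≐ q(c).
Bind w := times(x2, y2); no other remaining equation mentions w.
Decompose q/1: times(tree(0, 0), q(q(y2))) ≐ times(tree(0, x2), q(q(q(z)))).
Decompose times/2: tree(0, 0) ≐ tree(0, x2),  q(q(y2)) ≐ q(q(q(z))).
Decompose tree/2: 0 ≐ 0,  0 ≐ x2.
Delete trivial equation 0 ≐ 0.
Bind x2 := 0; substituting into the one remaining equation that mentions x2 gives: tree(tree(0, 0), q(tree(3, z))) ≐ tree(tree(0, 0), q(tree(3, tree(3, 0)))). Substituting into the earlier binding gives w := times(0, y2).
Decompose q/1: q(y2) ≐ q(q(z)).
Decompose q/1: y2 ≐ q(z).
Bind y2 := q(z); no other remaining equation mentions y2. Substituting into the earlier binding gives w := times(0, q(z)).
Decompose tree/2: tree(0, 0) ≐ tree(0, 0),  q(tree(3, z)) ≐ q(tree(3, tree(3, 0))).
Delete trivial equation tree(0, 0) ≐ tree(0, 0).
Decompose q/1: tree(3, z) ≐ tree(3, tree(3, 0)).
Decompose tree/2: 3 ≐ 3,  z ≐ tree(3, 0).
Delete trivial equation 3 ≐ 3.
Bind z := tree(3, 0). Substituting into the earlier bindings gives w := times(0, q(tree(3, 0))), y2 := q(tree(3, 0)).
MGU = { w := times(0, q(tree(3, 0))), x2 := 0, y2 := q(tree(3, 0)), z := tree(3, 0) }, so w := times(0, q(tree(3, 0))).

times(0, q(tree(3, 0)))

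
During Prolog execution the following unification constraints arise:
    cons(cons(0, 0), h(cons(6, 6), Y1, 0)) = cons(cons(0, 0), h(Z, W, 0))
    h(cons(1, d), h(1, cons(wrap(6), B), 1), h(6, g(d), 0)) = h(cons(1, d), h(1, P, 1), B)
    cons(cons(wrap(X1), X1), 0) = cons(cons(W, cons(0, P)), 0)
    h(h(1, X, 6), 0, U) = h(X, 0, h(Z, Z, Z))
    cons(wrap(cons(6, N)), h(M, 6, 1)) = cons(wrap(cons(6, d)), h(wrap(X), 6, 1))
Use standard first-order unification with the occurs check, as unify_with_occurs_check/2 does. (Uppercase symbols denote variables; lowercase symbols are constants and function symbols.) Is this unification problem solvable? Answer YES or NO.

Decompose cons/2: cons(0, 0) = cons(0, 0),  h(cons(6, 6), Y1, 0) = h(Z, W, 0).
Delete trivial equation cons(0, 0) = cons(0, 0).
Decompose h/3: cons(6, 6) = Z,  Y1 = W,  0 = 0.
Bind Z := cons(6, 6); substituting into the one remaining equation that mentions Z gives: h(h(1, X, 6), 0, U) = h(X, 0, h(cons(6, 6), cons(6, 6), cons(6, 6))).
Bind Y1 := W; no other remaining equation mentions Y1.
Delete trivial equation 0 = 0.
Decompose h/3: cons(1, d) = cons(1, d),  h(1, cons(wrap(6), B), 1) = h(1, P, 1),  h(6, g(d), 0) = B.
Delete trivial equation cons(1, d) = cons(1, d).
Decompose h/3: 1 = 1,  cons(wrap(6), B) = P,  1 = 1.
Delete trivial equation 1 = 1.
Bind P := cons(wrap(6), B); substituting into the one remaining equation that mentions P gives: cons(cons(wrap(X1), X1), 0) = cons(cons(W, cons(0, cons(wrap(6), B))), 0).
Delete trivial equation 1 = 1.
Bind B := h(6, g(d), 0); substituting into the one remaining equation that mentions B gives: cons(cons(wrap(X1), X1), 0) = cons(cons(W, cons(0, cons(wrap(6), h(6, g(d), 0)))), 0). Substituting into the earlier binding gives P := cons(wrap(6), h(6, g(d), 0)).
Decompose cons/2: cons(wrap(X1), X1) = cons(W, cons(0, cons(wrap(6), h(6, g(d), 0)))),  0 = 0.
Decompose cons/2: wrap(X1) = W,  X1 = cons(0, cons(wrap(6), h(6, g(d), 0))).
Bind W := wrap(X1); no other remaining equation mentions W. Substituting into the earlier binding gives Y1 := wrap(X1).
Bind X1 := cons(0, cons(wrap(6), h(6, g(d), 0))); no other remaining equation mentions X1. Substituting into the earlier bindings gives Y1 := wrap(cons(0, cons(wrap(6), h(6, g(d), 0)))), W := wrap(cons(0, cons(wrap(6), h(6, g(d), 0)))).
Delete trivial equation 0 = 0.
Decompose h/3: h(1, X, 6) = X,  0 = 0,  U = h(cons(6, 6), cons(6, 6), cons(6, 6)).
Occurs check fails: X occurs in h(1, X, 6); the equation X = h(1, X, 6) has no finite solution.

NO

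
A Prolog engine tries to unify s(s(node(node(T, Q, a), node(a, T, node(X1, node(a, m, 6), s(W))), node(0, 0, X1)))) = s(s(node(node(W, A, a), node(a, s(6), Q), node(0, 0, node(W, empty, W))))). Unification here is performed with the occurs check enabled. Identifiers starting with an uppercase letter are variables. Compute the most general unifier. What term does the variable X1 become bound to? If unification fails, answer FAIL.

Decompose s/1: s(node(node(T, Q, a), node(a, T, node(X1, node(a, m, 6), s(W))), node(0, 0, X1))) = s(node(node(W, A, a), node(a, s(6), Q), node(0, 0, node(W, empty, W)))).
Decompose s/1: node(node(T, Q, a), node(a, T, node(X1, node(a, m, 6), s(W))), node(0, 0, X1)) = node(node(W, A, a), node(a, s(6), Q), node(0, 0, node(W, empty, W))).
Decompose node/3: node(T, Q, a) = node(W, A, a),  node(a, T, node(X1, node(a, m, 6), s(W))) = node(a, s(6), Q),  node(0, 0, X1) = node(0, 0, node(W, empty, W)).
Decompose node/3: T = W,  Q = A,  a = a.
Bind T := W; substituting into the one remaining equation that mentions T gives: node(a, W, node(X1, node(a, m, 6), s(W))) = node(a, s(6), Q).
Bind Q := A; substituting into the one remaining equation that mentions Q gives: node(a, W, node(X1, node(a, m, 6), s(W))) = node(a, s(6), A).
Delete trivial equation a = a.
Decompose node/3: a = a,  W = s(6),  node(X1, node(a, m, 6), s(W)) = A.
Delete trivial equation a = a.
Bind W := s(6); substituting into the remaining equations gives: node(X1, node(a, m, 6), s(s(6))) = A,  node(0, 0, X1) = node(0, 0, node(s(6), empty, s(6))). Substituting into the earlier binding gives T := s(6).
Bind A := node(X1, node(a, m, 6), s(s(6))); no other remaining equation mentions A. Substituting into the earlier binding gives Q := node(X1, node(a, m, 6), s(s(6))).
Decompose node/3: 0 = 0,  0 = 0,  X1 = node(s(6), empty, s(6)).
Delete trivial equation 0 = 0.
Delete trivial equation 0 = 0.
Bind X1 := node(s(6), empty, s(6)). Substituting into the earlier bindings gives Q := node(node(s(6), empty, s(6)), node(a, m, 6), s(s(6))), A := node(node(s(6), empty, s(6)), node(a, m, 6), s(s(6))).
MGU = { T = s(6), Q = node(node(s(6), empty, s(6)), node(a, m, 6), s(s(6))), W = s(6), A = node(node(s(6), empty, s(6)), node(a, m, 6), s(s(6))), X1 = node(s(6), empty, s(6)) }, so X1 = node(s(6), empty, s(6)).

node(s(6), empty, s(6))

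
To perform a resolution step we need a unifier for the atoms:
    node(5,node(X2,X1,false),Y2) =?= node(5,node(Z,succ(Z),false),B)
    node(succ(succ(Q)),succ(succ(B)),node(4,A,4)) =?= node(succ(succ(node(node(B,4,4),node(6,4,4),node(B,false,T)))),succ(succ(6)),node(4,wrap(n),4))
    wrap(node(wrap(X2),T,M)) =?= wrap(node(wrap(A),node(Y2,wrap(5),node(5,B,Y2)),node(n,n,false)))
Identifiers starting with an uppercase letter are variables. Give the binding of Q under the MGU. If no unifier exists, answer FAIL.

Decompose node/3: 5 =?= 5,  node(X2,X1,false) =?= node(Z,succ(Z),false),  Y2 =?= B.
Delete trivial equation 5 =?= 5.
Decompose node/3: X2 =?= Z,  X1 =?= succ(Z),  false =?= false.
Bind X2 := Z; substituting into the one remaining equation that mentions X2 gives: wrap(node(wrap(Z),T,M)) =?= wrap(node(wrap(A),node(Y2,wrap(5),node(5,B,Y2)),node(n,n,false))).
Bind X1 := succ(Z); no other remaining equation mentions X1.
Delete trivial equation false =?= false.
Bind Y2 := B; substituting into the one remaining equation that mentions Y2 gives: wrap(node(wrap(Z),T,M)) =?= wrap(node(wrap(A),node(B,wrap(5),node(5,B,B)),node(n,n,false))).
Decompose node/3: succ(succ(Q)) =?= succ(succ(node(node(B,4,4),node(6,4,4),node(B,false,T)))),  succ(succ(B)) =?= succ(succ(6)),  node(4,A,4) =?= node(4,wrap(n),4).
Decompose succ/1: succ(Q) =?= succ(node(node(B,4,4),node(6,4,4),node(B,false,T))).
Decompose succ/1: Q =?= node(node(B,4,4),node(6,4,4),node(B,false,T)).
Bind Q := node(node(B,4,4),node(6,4,4),node(B,false,T)); no other remaining equation mentions Q.
Decompose succ/1: succ(B) =?= succ(6).
Decompose succ/1: B =?= 6.
Bind B := 6; substituting into the one remaining equation that mentions B gives: wrap(node(wrap(Z),T,M)) =?= wrap(node(wrap(A),node(6,wrap(5),node(5,6,6)),node(n,n,false))). Substituting into the earlier bindings gives Y2 := 6, Q := node(node(6,4,4),node(6,4,4),node(6,false,T)).
Decompose node/3: 4 =?= 4,  A =?= wrap(n),  4 =?= 4.
Delete trivial equation 4 =?= 4.
Bind A := wrap(n); substituting into the one remaining equation that mentions A gives: wrap(node(wrap(Z),T,M)) =?= wrap(node(wrap(wrap(n)),node(6,wrap(5),node(5,6,6)),node(n,n,false))).
Delete trivial equation 4 =?= 4.
Decompose wrap/1: node(wrap(Z),T,M) =?= node(wrap(wrap(n)),node(6,wrap(5),node(5,6,6)),node(n,n,false)).
Decompose node/3: wrap(Z) =?= wrap(wrap(n)),  T =?= node(6,wrap(5),node(5,6,6)),  M =?= node(n,n,false).
Decompose wrap/1: Z =?= wrap(n).
Bind Z := wrap(n); no other remaining equation mentions Z. Substituting into the earlier bindings gives X2 := wrap(n), X1 := succ(wrap(n)).
Bind T := node(6,wrap(5),node(5,6,6)); no other remaining equation mentions T. Substituting into the earlier binding gives Q := node(node(6,4,4),node(6,4,4),node(6,false,node(6,wrap(5),node(5,6,6)))).
Bind M := node(n,n,false).
MGU = { X2 ↦ wrap(n), X1 ↦ succ(wrap(n)), Y2 ↦ 6, Q ↦ node(node(6,4,4),node(6,4,4),node(6,false,node(6,wrap(5),node(5,6,6)))), B ↦ 6, A ↦ wrap(n), Z ↦ wrap(n), T ↦ node(6,wrap(5),node(5,6,6)), M ↦ node(n,n,false) }, so Q ↦ node(node(6,4,4),node(6,4,4),node(6,false,node(6,wrap(5),node(5,6,6)))).

node(node(6,4,4),node(6,4,4),node(6,false,node(6,wrap(5),node(5,6,6))))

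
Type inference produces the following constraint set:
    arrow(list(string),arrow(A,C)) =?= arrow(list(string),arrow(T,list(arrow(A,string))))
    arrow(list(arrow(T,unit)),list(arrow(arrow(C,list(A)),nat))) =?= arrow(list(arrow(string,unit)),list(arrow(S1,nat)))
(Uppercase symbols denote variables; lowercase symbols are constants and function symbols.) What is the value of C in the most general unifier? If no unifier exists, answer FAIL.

Decompose arrow/2: list(string) =?= list(string),  arrow(A,C) =?= arrow(T,list(arrow(A,string))).
Delete trivial equation list(string) =?= list(string).
Decompose arrow/2: A =?= T,  C =?= list(arrow(A,string)).
Bind A := T; substituting into the remaining equations gives: C =?= list(arrow(T,string)),  arrow(list(arrow(T,unit)),list(arrow(arrow(C,list(T)),nat))) =?= arrow(list(arrow(string,unit)),list(arrow(S1,nat))).
Bind C := list(arrow(T,string)); substituting into the remaining equation gives: arrow(list(arrow(T,unit)),list(arrow(arrow(list(arrow(T,string)),list(T)),nat))) =?= arrow(list(arrow(string,unit)),list(arrow(S1,nat))).
Decompose arrow/2: list(arrow(T,unit)) =?= list(arrow(string,unit)),  list(arrow(arrow(list(arrow(T,string)),list(T)),nat)) =?= list(arrow(S1,nat)).
Decompose list/1: arrow(T,unit) =?= arrow(string,unit).
Decompose arrow/2: T =?= string,  unit =?= unit.
Bind T := string; substituting into the one remaining equation that mentions T gives: list(arrow(arrow(list(arrow(string,string)),list(string)),nat)) =?= list(arrow(S1,nat)). Substituting into the earlier bindings gives A := string, C := list(arrow(string,string)).
Delete trivial equation unit =?= unit.
Decompose list/1: arrow(arrow(list(arrow(string,string)),list(string)),nat) =?= arrow(S1,nat).
Decompose arrow/2: arrow(list(arrow(string,string)),list(string)) =?= S1,  nat =?= nat.
Bind S1 := arrow(list(arrow(string,string)),list(string)); no other remaining equation mentions S1.
Delete trivial equation nat =?= nat.
MGU = { A -> string, C -> list(arrow(string,string)), T -> string, S1 -> arrow(list(arrow(string,string)),list(string)) }, so C -> list(arrow(string,string)).

list(arrow(string,string))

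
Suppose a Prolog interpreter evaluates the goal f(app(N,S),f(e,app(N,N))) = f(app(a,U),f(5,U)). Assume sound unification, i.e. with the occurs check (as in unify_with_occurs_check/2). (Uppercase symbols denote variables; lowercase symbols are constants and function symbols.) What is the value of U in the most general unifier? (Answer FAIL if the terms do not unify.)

FAIL

Decompose f/2: app(N,S) = app(a,U),  f(e,app(N,N)) = f(5,U).
Decompose app/2: N = a,  S = U.
Bind N := a; substituting into the one remaining equation that mentions N gives: f(e,app(a,a)) = f(5,U).
Bind S := U; no other remaining equation mentions S.
Decompose f/2: e = 5,  app(a,a) = U.
Clash: constants e and 5 differ; no unifier exists.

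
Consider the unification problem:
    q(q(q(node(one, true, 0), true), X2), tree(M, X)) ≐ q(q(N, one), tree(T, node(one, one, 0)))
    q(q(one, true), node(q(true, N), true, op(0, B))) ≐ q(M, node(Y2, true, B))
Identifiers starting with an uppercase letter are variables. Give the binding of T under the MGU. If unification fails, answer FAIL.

FAIL

Decompose q/2: q(q(node(one, true, 0), true), X2) ≐ q(N, one),  tree(M, X) ≐ tree(T, node(one, one, 0)).
Decompose q/2: q(node(one, true, 0), true) ≐ N,  X2 ≐ one.
Bind N := q(node(one, true, 0), true); substituting into the one remaining equation that mentions N gives: q(q(one, true), node(q(true, q(node(one, true, 0), true)), true, op(0, B))) ≐ q(M, node(Y2, true, B)).
Bind X2 := one; no other remaining equation mentions X2.
Decompose tree/2: M ≐ T,  X ≐ node(one, one, 0).
Bind M := T; substituting into the one remaining equation that mentions M gives: q(q(one, true), node(q(true, q(node(one, true, 0), true)), true, op(0, B))) ≐ q(T, node(Y2, true, B)).
Bind X := node(one, one, 0); no other remaining equation mentions X.
Decompose q/2: q(one, true) ≐ T,  node(q(true, q(node(one, true, 0), true)), true, op(0, B)) ≐ node(Y2, true, B).
Bind T := q(one, true); no other remaining equation mentions T. Substituting into the earlier binding gives M := q(one, true).
Decompose node/3: q(true, q(node(one, true, 0), true)) ≐ Y2,  true ≐ true,  op(0, B) ≐ B.
Bind Y2 := q(true, q(node(one, true, 0), true)); no other remaining equation mentions Y2.
Delete trivial equation true ≐ true.
Occurs check fails: B occurs in op(0, B); the equation B ≐ op(0, B) has no finite solution.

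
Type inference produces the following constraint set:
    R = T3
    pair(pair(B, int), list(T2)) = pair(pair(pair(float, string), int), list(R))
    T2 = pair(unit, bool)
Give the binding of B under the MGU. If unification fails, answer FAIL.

pair(float, string)

Bind R := T3; substituting into the one remaining equation that mentions R gives: pair(pair(B, int), list(T2)) = pair(pair(pair(float, string), int), list(T3)).
Decompose pair/2: pair(B, int) = pair(pair(float, string), int),  list(T2) = list(T3).
Decompose pair/2: B = pair(float, string),  int = int.
Bind B := pair(float, string); no other remaining equation mentions B.
Delete trivial equation int = int.
Decompose list/1: T2 = T3.
Bind T2 := T3; substituting into the remaining equation gives: T3 = pair(unit, bool).
Bind T3 := pair(unit, bool). Substituting into the earlier bindings gives R := pair(unit, bool), T2 := pair(unit, bool).
MGU = { R -> pair(unit, bool), B -> pair(float, string), T2 -> pair(unit, bool), T3 -> pair(unit, bool) }, so B -> pair(float, string).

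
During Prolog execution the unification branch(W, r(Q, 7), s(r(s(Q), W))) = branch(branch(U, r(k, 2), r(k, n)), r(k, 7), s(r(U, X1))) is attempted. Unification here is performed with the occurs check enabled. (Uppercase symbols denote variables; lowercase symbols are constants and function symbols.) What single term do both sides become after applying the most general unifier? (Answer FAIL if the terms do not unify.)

Decompose branch/3: W = branch(U, r(k, 2), r(k, n)),  r(Q, 7) = r(k, 7),  s(r(s(Q), W)) = s(r(U, X1)).
Bind W := branch(U, r(k, 2), r(k, n)); substituting into the one remaining equation that mentions W gives: s(r(s(Q), branch(U, r(k, 2), r(k, n)))) = s(r(U, X1)).
Decompose r/2: Q = k,  7 = 7.
Bind Q := k; substituting into the one remaining equation that mentions Q gives: s(r(s(k), branch(U, r(k, 2), r(k, n)))) = s(r(U, X1)).
Delete trivial equation 7 = 7.
Decompose s/1: r(s(k), branch(U, r(k, 2), r(k, n))) = r(U, X1).
Decompose r/2: s(k) = U,  branch(U, r(k, 2), r(k, n)) = X1.
Bind U := s(k); substituting into the remaining equation gives: branch(s(k), r(k, 2), r(k, n)) = X1. Substituting into the earlier binding gives W := branch(s(k), r(k, 2), r(k, n)).
Bind X1 := branch(s(k), r(k, 2), r(k, n)).
Applying the MGU to either side gives branch(branch(s(k), r(k, 2), r(k, n)), r(k, 7), s(r(s(k), branch(s(k), r(k, 2), r(k, n))))).

branch(branch(s(k), r(k, 2), r(k, n)), r(k, 7), s(r(s(k), branch(s(k), r(k, 2), r(k, n)))))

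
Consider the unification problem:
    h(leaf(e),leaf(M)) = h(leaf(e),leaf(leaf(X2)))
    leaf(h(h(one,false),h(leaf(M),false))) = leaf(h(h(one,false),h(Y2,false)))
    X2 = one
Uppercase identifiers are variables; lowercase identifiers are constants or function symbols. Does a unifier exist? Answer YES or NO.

YES

Decompose h/2: leaf(e) = leaf(e),  leaf(M) = leaf(leaf(X2)).
Delete trivial equation leaf(e) = leaf(e).
Decompose leaf/1: M = leaf(X2).
Bind M := leaf(X2); substituting into the one remaining equation that mentions M gives: leaf(h(h(one,false),h(leaf(leaf(X2)),false))) = leaf(h(h(one,false),h(Y2,false))).
Decompose leaf/1: h(h(one,false),h(leaf(leaf(X2)),false)) = h(h(one,false),h(Y2,false)).
Decompose h/2: h(one,false) = h(one,false),  h(leaf(leaf(X2)),false) = h(Y2,false).
Delete trivial equation h(one,false) = h(one,false).
Decompose h/2: leaf(leaf(X2)) = Y2,  false = false.
Bind Y2 := leaf(leaf(X2)); no other remaining equation mentions Y2.
Delete trivial equation false = false.
Bind X2 := one. Substituting into the earlier bindings gives M := leaf(one), Y2 := leaf(leaf(one)).
No equations remain and no clash or occurs-check failure arose, so a unifier exists.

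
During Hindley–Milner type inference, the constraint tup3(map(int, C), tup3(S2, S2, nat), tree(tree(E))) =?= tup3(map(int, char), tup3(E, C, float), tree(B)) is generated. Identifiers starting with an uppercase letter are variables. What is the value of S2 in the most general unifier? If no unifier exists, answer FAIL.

FAIL

Decompose tup3/3: map(int, C) =?= map(int, char),  tup3(S2, S2, nat) =?= tup3(E, C, float),  tree(tree(E)) =?= tree(B).
Decompose map/2: int =?= int,  C =?= char.
Delete trivial equation int =?= int.
Bind C := char; substituting into the one remaining equation that mentions C gives: tup3(S2, S2, nat) =?= tup3(E, char, float).
Decompose tup3/3: S2 =?= E,  S2 =?= char,  nat =?= float.
Bind S2 := E; substituting into the one remaining equation that mentions S2 gives: E =?= char.
Bind E := char; substituting into the one remaining equation that mentions E gives: tree(tree(char)) =?= tree(B). Substituting into the earlier binding gives S2 := char.
Clash: constants nat and float differ; no unifier exists.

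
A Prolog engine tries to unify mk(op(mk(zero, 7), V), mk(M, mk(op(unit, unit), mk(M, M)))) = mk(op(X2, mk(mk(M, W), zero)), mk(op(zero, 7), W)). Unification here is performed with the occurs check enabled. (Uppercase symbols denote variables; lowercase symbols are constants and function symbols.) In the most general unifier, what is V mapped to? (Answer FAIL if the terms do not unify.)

mk(mk(op(zero, 7), mk(op(unit, unit), mk(op(zero, 7), op(zero, 7)))), zero)

Decompose mk/2: op(mk(zero, 7), V) = op(X2, mk(mk(M, W), zero)),  mk(M, mk(op(unit, unit), mk(M, M))) = mk(op(zero, 7), W).
Decompose op/2: mk(zero, 7) = X2,  V = mk(mk(M, W), zero).
Bind X2 := mk(zero, 7); no other remaining equation mentions X2.
Bind V := mk(mk(M, W), zero); no other remaining equation mentions V.
Decompose mk/2: M = op(zero, 7),  mk(op(unit, unit), mk(M, M)) = W.
Bind M := op(zero, 7); substituting into the remaining equation gives: mk(op(unit, unit), mk(op(zero, 7), op(zero, 7))) = W. Substituting into the earlier binding gives V := mk(mk(op(zero, 7), W), zero).
Bind W := mk(op(unit, unit), mk(op(zero, 7), op(zero, 7))). Substituting into the earlier binding gives V := mk(mk(op(zero, 7), mk(op(unit, unit), mk(op(zero, 7), op(zero, 7)))), zero).
MGU = { X2 -> mk(zero, 7), V -> mk(mk(op(zero, 7), mk(op(unit, unit), mk(op(zero, 7), op(zero, 7)))), zero), M -> op(zero, 7), W -> mk(op(unit, unit), mk(op(zero, 7), op(zero, 7))) }, so V -> mk(mk(op(zero, 7), mk(op(unit, unit), mk(op(zero, 7), op(zero, 7)))), zero).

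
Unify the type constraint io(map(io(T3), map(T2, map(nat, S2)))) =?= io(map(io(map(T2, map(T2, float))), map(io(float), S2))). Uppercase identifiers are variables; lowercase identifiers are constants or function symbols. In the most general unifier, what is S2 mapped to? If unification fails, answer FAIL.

Decompose io/1: map(io(T3), map(T2, map(nat, S2))) =?= map(io(map(T2, map(T2, float))), map(io(float), S2)).
Decompose map/2: io(T3) =?= io(map(T2, map(T2, float))),  map(T2, map(nat, S2)) =?= map(io(float), S2).
Decompose io/1: T3 =?= map(T2, map(T2, float)).
Bind T3 := map(T2, map(T2, float)); no other remaining equation mentions T3.
Decompose map/2: T2 =?= io(float),  map(nat, S2) =?= S2.
Bind T2 := io(float); no other remaining equation mentions T2. Substituting into the earlier binding gives T3 := map(io(float), map(io(float), float)).
Occurs check fails: S2 occurs in map(nat, S2); the equation S2 =?= map(nat, S2) has no finite solution.

FAIL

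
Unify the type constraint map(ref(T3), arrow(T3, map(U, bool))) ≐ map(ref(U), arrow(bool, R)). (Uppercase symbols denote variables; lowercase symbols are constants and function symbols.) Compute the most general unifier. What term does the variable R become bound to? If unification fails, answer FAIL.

map(bool, bool)

Decompose map/2: ref(T3) ≐ ref(U),  arrow(T3, map(U, bool)) ≐ arrow(bool, R).
Decompose ref/1: T3 ≐ U.
Bind T3 := U; substituting into the remaining equation gives: arrow(U, map(U, bool)) ≐ arrow(bool, R).
Decompose arrow/2: U ≐ bool,  map(U, bool) ≐ R.
Bind U := bool; substituting into the remaining equation gives: map(bool, bool) ≐ R. Substituting into the earlier binding gives T3 := bool.
Bind R := map(bool, bool).
MGU = { T3 ↦ bool, U ↦ bool, R ↦ map(bool, bool) }, so R ↦ map(bool, bool).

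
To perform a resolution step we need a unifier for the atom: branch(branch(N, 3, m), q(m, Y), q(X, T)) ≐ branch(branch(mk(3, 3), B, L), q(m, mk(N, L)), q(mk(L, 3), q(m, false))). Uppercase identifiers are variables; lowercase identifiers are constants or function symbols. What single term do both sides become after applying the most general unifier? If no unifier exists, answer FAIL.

Decompose branch/3: branch(N, 3, m) ≐ branch(mk(3, 3), B, L),  q(m, Y) ≐ q(m, mk(N, L)),  q(X, T) ≐ q(mk(L, 3), q(m, false)).
Decompose branch/3: N ≐ mk(3, 3),  3 ≐ B,  m ≐ L.
Bind N := mk(3, 3); substituting into the one remaining equation that mentions N gives: q(m, Y) ≐ q(m, mk(mk(3, 3), L)).
Bind B := 3; no other remaining equation mentions B.
Bind L := m; substituting into the remaining equations gives: q(m, Y) ≐ q(m, mk(mk(3, 3), m)),  q(X, T) ≐ q(mk(m, 3), q(m, false)).
Decompose q/2: m ≐ m,  Y ≐ mk(mk(3, 3), m).
Delete trivial equation m ≐ m.
Bind Y := mk(mk(3, 3), m); no other remaining equation mentions Y.
Decompose q/2: X ≐ mk(m, 3),  T ≐ q(m, false).
Bind X := mk(m, 3); no other remaining equation mentions X.
Bind T := q(m, false).
Applying the MGU to either side gives branch(branch(mk(3, 3), 3, m), q(m, mk(mk(3, 3), m)), q(mk(m, 3), q(m, false))).

branch(branch(mk(3, 3), 3, m), q(m, mk(mk(3, 3), m)), q(mk(m, 3), q(m, false)))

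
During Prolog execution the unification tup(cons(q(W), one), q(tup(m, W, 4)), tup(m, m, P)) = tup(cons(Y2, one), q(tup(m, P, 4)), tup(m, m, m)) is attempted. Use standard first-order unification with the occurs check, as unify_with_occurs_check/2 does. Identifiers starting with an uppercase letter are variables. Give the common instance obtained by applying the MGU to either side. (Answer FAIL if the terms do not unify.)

tup(cons(q(m), one), q(tup(m, m, 4)), tup(m, m, m))

Decompose tup/3: cons(q(W), one) = cons(Y2, one),  q(tup(m, W, 4)) = q(tup(m, P, 4)),  tup(m, m, P) = tup(m, m, m).
Decompose cons/2: q(W) = Y2,  one = one.
Bind Y2 := q(W); no other remaining equation mentions Y2.
Delete trivial equation one = one.
Decompose q/1: tup(m, W, 4) = tup(m, P, 4).
Decompose tup/3: m = m,  W = P,  4 = 4.
Delete trivial equation m = m.
Bind W := P; no other remaining equation mentions W. Substituting into the earlier binding gives Y2 := q(P).
Delete trivial equation 4 = 4.
Decompose tup/3: m = m,  m = m,  P = m.
Delete trivial equation m = m.
Delete trivial equation m = m.
Bind P := m. Substituting into the earlier bindings gives Y2 := q(m), W := m.
Applying the MGU to either side gives tup(cons(q(m), one), q(tup(m, m, 4)), tup(m, m, m)).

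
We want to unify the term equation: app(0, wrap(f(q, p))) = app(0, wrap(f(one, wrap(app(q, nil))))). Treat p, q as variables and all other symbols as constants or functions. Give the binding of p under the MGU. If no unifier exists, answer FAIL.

Decompose app/2: 0 = 0,  wrap(f(q, p)) = wrap(f(one, wrap(app(q, nil)))).
Delete trivial equation 0 = 0.
Decompose wrap/1: f(q, p) = f(one, wrap(app(q, nil))).
Decompose f/2: q = one,  p = wrap(app(q, nil)).
Bind q := one; substituting into the remaining equation gives: p = wrap(app(one, nil)).
Bind p := wrap(app(one, nil)).
MGU = { q -> one, p -> wrap(app(one, nil)) }, so p -> wrap(app(one, nil)).

wrap(app(one, nil))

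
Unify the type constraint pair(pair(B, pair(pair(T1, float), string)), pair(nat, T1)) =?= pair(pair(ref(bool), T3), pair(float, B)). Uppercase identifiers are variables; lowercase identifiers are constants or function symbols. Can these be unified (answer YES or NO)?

Decompose pair/2: pair(B, pair(pair(T1, float), string)) =?= pair(ref(bool), T3),  pair(nat, T1) =?= pair(float, B).
Decompose pair/2: B =?= ref(bool),  pair(pair(T1, float), string) =?= T3.
Bind B := ref(bool); substituting into the one remaining equation that mentions B gives: pair(nat, T1) =?= pair(float, ref(bool)).
Bind T3 := pair(pair(T1, float), string); no other remaining equation mentions T3.
Decompose pair/2: nat =?= float,  T1 =?= ref(bool).
Clash: constants nat and float differ; no unifier exists.

NO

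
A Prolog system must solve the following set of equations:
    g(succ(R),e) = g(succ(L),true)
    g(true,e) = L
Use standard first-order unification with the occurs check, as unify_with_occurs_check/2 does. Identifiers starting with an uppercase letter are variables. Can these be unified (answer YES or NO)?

NO

Decompose g/2: succ(R) = succ(L),  e = true.
Decompose succ/1: R = L.
Bind R := L; no other remaining equation mentions R.
Clash: constants e and true differ; no unifier exists.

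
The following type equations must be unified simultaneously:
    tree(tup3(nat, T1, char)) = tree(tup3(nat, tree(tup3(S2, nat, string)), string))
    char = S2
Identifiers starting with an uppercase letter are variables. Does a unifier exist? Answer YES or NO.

Decompose tree/1: tup3(nat, T1, char) = tup3(nat, tree(tup3(S2, nat, string)), string).
Decompose tup3/3: nat = nat,  T1 = tree(tup3(S2, nat, string)),  char = string.
Delete trivial equation nat = nat.
Bind T1 := tree(tup3(S2, nat, string)); no other remaining equation mentions T1.
Clash: constants char and string differ; no unifier exists.

NO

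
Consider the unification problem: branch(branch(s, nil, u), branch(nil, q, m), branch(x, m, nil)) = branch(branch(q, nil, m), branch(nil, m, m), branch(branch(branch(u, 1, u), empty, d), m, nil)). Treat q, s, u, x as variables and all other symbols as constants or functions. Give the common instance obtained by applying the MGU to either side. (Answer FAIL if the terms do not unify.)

branch(branch(m, nil, m), branch(nil, m, m), branch(branch(branch(m, 1, m), empty, d), m, nil))

Decompose branch/3: branch(s, nil, u) = branch(q, nil, m),  branch(nil, q, m) = branch(nil, m, m),  branch(x, m, nil) = branch(branch(branch(u, 1, u), empty, d), m, nil).
Decompose branch/3: s = q,  nil = nil,  u = m.
Bind s := q; no other remaining equation mentions s.
Delete trivial equation nil = nil.
Bind u := m; substituting into the one remaining equation that mentions u gives: branch(x, m, nil) = branch(branch(branch(m, 1, m), empty, d), m, nil).
Decompose branch/3: nil = nil,  q = m,  m = m.
Delete trivial equation nil = nil.
Bind q := m; no other remaining equation mentions q. Substituting into the earlier binding gives s := m.
Delete trivial equation m = m.
Decompose branch/3: x = branch(branch(m, 1, m), empty, d),  m = m,  nil = nil.
Bind x := branch(branch(m, 1, m), empty, d); no other remaining equation mentions x.
Delete trivial equation m = m.
Delete trivial equation nil = nil.
Applying the MGU to either side gives branch(branch(m, nil, m), branch(nil, m, m), branch(branch(branch(m, 1, m), empty, d), m, nil)).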